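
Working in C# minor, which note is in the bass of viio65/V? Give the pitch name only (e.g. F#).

A#

The applied chord viio65/V is rooted on F##: F##-A#-C#-E.
The figure 65 means first inversion — the third is in the bass.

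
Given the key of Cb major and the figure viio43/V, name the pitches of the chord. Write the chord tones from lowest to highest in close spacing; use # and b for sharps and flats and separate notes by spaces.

Cb Ebb F Ab

The slash marks an applied leading-tone chord: viio of V. In Cb major, V is Gb, so the leading tone to it is F, a half step below.
Building a fully diminished seventh chord on F gives F-Ab-Cb-Ebb.
With the 43 figure the chord is in second inversion; from the bass Cb upward in close position it reads Cb-Ebb-F-Ab.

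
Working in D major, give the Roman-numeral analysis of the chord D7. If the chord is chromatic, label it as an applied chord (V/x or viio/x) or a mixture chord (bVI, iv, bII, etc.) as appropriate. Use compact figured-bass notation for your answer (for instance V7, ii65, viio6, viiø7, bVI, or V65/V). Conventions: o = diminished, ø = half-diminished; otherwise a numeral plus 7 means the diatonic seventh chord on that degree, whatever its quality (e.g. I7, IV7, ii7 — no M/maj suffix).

The pitches D-F#-A-C form a dominant seventh chord rooted on D.
D is not a diatonic chord root with this quality in D major, but it lies a perfect fifth above G (IV), so the chord functions as an applied dominant of IV.

V7/IV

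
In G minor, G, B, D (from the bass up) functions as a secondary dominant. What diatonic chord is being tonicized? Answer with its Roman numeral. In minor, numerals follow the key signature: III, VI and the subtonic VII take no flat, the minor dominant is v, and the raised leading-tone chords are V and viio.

The chord is a major triad on G.
A dominant resolves down a perfect fifth: G → C. In G minor, C is scale degree 4, i.e. iv.

iv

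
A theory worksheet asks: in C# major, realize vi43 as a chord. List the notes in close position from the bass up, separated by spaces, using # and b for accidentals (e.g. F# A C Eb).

E# G# A# C#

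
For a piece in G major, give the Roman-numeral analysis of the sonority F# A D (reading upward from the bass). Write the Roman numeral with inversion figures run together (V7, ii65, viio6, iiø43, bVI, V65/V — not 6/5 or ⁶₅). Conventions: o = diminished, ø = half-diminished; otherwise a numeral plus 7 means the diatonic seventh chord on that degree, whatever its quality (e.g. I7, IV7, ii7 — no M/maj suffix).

The pitches D-F#-A form a major triad rooted on D.
In G major, D is the dominant; the diatonic major triad there is V.
With F# in the bass the chord is in first inversion, so the figured bass is 6.

V6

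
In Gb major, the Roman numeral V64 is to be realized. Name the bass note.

V in Gb major has root Db; the chord is Db-F-Ab.
The figure 64 means second inversion — the fifth is in the bass.

Ab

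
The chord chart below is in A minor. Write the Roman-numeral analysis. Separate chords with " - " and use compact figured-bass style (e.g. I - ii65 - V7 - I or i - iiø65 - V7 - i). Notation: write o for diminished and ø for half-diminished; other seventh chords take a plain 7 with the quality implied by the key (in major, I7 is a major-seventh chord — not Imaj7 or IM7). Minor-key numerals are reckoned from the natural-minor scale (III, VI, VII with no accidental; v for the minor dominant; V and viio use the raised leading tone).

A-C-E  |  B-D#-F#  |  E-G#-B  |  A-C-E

i - V/V - V - i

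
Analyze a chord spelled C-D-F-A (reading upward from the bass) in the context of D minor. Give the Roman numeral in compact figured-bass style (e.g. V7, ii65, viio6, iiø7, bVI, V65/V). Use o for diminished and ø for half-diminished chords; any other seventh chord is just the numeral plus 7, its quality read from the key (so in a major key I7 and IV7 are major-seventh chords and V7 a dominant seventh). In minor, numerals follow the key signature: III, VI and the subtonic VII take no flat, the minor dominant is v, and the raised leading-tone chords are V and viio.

Stacked in thirds the chord is D-F-A-C: a minor seventh chord on D.
D is scale degree 1 in D minor, and a minor seventh chord on that degree is written i7.
With C in the bass the chord is in third inversion, so the figured bass is 42.

i42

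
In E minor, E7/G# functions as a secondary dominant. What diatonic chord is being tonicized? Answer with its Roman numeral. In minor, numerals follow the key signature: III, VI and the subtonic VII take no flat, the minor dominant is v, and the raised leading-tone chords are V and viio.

The chord is a dominant seventh chord on E.
A dominant resolves down a perfect fifth: E → A. In E minor, A is scale degree 4, i.e. iv.

iv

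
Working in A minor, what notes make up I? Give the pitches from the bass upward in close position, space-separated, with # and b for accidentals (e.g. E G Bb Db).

A C# E

Scale degree 1 in A minor is A; here the chord built on it is altered to a major triad. I is the major tonic (Picardy third), borrowed from the parallel major.
So the chord is A-C#-E.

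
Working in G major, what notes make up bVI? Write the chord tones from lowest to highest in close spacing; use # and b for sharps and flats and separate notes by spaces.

bVI is a major triad on the lowered sixth degree, borrowed from the parallel minor. In G major that root is Eb.
So the chord is Eb-G-Bb.

Eb G Bb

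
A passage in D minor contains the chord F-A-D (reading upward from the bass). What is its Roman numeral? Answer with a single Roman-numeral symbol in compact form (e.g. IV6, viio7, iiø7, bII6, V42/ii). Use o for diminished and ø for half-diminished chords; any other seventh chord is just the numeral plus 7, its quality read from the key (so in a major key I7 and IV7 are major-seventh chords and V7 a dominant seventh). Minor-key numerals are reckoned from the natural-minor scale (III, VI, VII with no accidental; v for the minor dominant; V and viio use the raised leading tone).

Stacked in thirds the chord is D-F-A: a minor triad on D.
In D minor, D is the tonic; the diatonic minor triad there is i.
With F in the bass the chord is in first inversion, so the figured bass is 6.

i6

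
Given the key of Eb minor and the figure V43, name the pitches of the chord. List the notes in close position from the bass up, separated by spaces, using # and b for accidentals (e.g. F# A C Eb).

F Ab Bb D

In Eb minor, the fifth degree is Bb. The dominant is major (leading tone raised), so V is a dominant seventh chord.
That chord is spelled Bb-D-F-Ab.
With the 43 figure the chord is in second inversion; from the bass F upward in close position it reads F-Ab-Bb-D.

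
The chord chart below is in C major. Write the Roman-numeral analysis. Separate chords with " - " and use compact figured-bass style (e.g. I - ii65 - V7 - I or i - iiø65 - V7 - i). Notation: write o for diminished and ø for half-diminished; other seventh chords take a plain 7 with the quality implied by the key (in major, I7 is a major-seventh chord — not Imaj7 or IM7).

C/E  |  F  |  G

I6 - IV - V

C/E: major triad on C = scale degree 1 → I6.
F has root F, degree 4 in C major, so IV.
G has root G, degree 5 in C major, so V.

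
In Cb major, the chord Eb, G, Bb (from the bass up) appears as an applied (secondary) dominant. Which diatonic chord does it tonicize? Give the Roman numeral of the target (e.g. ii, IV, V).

vi

The chord is a major triad on Eb.
A dominant resolves down a perfect fifth: Eb → Ab. In Cb major, Ab is scale degree 6, i.e. vi.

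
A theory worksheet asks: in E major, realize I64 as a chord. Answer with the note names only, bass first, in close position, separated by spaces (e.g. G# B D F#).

In E major, scale degree 1 is E, and the diatonic chord built there is a major triad.
That chord is spelled E-G#-B.
With the 64 figure the chord is in second inversion; from the bass B upward in close position it reads B-E-G#.

B E G#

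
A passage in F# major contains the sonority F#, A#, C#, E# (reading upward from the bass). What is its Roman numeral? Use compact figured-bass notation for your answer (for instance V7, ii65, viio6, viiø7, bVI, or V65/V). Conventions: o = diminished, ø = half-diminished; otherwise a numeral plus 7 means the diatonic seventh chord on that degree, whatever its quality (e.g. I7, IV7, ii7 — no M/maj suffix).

I7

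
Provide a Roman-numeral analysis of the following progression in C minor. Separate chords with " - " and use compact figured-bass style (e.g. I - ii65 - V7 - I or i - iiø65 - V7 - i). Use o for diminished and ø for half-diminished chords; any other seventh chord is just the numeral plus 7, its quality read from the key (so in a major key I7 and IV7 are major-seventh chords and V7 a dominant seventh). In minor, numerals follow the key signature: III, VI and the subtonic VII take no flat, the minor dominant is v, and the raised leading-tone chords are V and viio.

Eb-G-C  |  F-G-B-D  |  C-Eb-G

i6 - V42 - i

Eb-G-C: root C is the tonic; minor triad there is i6.
F-G-B-D: root G is the dominant; dominant seventh chord there is V42.
C-Eb-G has root C, degree 1 in C minor, so i.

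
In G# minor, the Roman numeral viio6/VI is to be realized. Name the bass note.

The applied chord viio6/VI is rooted on D#: D#-F#-A.
The figure 6 means first inversion — the third is in the bass.

F#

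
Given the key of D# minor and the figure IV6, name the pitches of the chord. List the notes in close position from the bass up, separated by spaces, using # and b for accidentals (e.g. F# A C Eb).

B# D# G#

IV6 is the major subdominant, borrowed from the parallel major. In D# minor that root is G#.
So the chord is G#-B#-D#, a major triad.
The figured bass 6 indicates first inversion, placing the third (B#) in the bass: B#-D#-G#.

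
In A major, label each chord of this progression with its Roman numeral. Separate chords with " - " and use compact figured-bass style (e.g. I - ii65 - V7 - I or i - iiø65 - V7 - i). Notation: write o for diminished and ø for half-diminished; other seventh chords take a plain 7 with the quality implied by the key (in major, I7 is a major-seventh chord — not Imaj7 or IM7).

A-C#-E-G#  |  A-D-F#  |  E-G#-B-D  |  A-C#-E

I7 - IV64 - V7 - I

A-C#-E-G#: major seventh chord on A = scale degree 1 → I7.
A-D-F#: major triad on D = scale degree 4 → IV64.
E-G#-B-D: root E is the dominant; dominant seventh chord there is V7.
A-C#-E has root A, degree 1 in A major, so I.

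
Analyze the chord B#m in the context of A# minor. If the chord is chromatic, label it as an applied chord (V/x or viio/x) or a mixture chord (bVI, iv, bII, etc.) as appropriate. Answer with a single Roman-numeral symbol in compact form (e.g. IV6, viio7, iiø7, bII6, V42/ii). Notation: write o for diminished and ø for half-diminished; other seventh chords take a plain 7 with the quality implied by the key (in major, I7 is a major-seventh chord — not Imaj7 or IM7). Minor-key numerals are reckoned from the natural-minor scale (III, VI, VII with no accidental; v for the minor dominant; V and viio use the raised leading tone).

The pitches B#-D#-F## form a minor triad rooted on B#.
B# is the second degree of A# minor. This is the minor supertonic, borrowed from the parallel major (the Dorian ii).

ii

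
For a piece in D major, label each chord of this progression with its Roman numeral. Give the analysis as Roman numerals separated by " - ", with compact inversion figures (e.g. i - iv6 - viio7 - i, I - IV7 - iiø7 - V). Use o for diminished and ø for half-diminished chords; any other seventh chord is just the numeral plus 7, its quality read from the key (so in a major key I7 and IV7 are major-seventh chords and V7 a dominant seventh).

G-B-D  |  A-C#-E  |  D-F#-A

G-B-D has root G, degree 4 in D major, so IV.
A-C#-E has root A, degree 5 in D major, so V.
D-F#-A has root D, degree 1 in D major, so I.

IV - V - I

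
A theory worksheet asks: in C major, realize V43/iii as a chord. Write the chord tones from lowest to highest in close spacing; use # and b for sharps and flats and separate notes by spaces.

V43/iii is a secondary dominant — the dominant seventh of iii. iii in C major is E, so the applied chord's root is B, a perfect fifth above.
Building a dominant seventh chord on B gives B-D#-F#-A.
The figured bass 43 indicates second inversion, placing the fifth (F#) in the bass: F#-A-B-D#.

F# A B D#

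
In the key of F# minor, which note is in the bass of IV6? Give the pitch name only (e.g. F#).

IV in F# minor has root B; the chord is B-D#-F#.
The figure 6 means first inversion — the third is in the bass.

D#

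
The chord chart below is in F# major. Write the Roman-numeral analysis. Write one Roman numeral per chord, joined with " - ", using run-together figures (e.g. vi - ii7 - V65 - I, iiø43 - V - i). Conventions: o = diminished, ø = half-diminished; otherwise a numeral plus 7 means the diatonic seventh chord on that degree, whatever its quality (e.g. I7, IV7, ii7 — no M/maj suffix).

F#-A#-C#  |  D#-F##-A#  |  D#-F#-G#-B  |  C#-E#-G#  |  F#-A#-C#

I - V/ii - ii43 - V - I

F#-A#-C#: root F# is the tonic; major triad there is I.
D#-F##-A# is the secondary dominant of ii (major triad on D#): V/ii.
D#-F#-G#-B has root G#, degree 2 in F# major, so ii43.
C#-E#-G#: major triad on C# = scale degree 5 → V.
F#-A#-C#: root F# is the tonic; major triad there is I.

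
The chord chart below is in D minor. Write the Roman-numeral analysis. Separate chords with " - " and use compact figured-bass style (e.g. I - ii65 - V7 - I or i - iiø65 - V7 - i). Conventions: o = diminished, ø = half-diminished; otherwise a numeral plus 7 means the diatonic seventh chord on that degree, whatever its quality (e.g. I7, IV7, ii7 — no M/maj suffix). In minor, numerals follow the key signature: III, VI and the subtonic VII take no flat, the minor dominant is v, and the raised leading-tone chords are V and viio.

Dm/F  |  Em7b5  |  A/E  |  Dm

Dm/F: root D is the tonic; minor triad there is i6.
Em7b5 has root E, degree 2 in D minor, so iiø7.
A/E has root A, degree 5 in D minor, so V64.
Dm: minor triad on D = scale degree 1 → i.

i6 - iiø7 - V64 - i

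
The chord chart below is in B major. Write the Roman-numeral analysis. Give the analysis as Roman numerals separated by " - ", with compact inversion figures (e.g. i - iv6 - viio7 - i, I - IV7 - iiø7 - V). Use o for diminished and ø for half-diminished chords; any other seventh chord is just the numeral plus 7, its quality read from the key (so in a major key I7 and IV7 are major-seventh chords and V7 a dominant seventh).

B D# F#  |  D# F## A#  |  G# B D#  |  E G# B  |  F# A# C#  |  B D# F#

B-D#-F#: major triad on B = scale degree 1 → I.
D#-F##-A#: a major triad on D#, the applied dominant of vi → V/vi.
G#-B-D# has root G#, degree 6 in B major, so vi.
E-G#-B has root E, degree 4 in B major, so IV.
F#-A#-C#: major triad on F# = scale degree 5 → V.
B-D#-F#: root B is the tonic; major triad there is I.

I - V/vi - vi - IV - V - I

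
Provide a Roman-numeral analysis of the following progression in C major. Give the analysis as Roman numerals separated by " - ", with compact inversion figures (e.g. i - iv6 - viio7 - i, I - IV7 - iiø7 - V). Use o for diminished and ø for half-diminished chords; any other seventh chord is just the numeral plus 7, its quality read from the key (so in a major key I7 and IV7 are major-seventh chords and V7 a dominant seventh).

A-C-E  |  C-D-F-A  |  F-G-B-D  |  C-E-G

vi - ii42 - V42 - I

A-C-E: minor triad on A = scale degree 6 → vi.
C-D-F-A has root D, degree 2 in C major, so ii42.
F-G-B-D has root G, degree 5 in C major, so V42.
C-E-G: major triad on C = scale degree 1 → I.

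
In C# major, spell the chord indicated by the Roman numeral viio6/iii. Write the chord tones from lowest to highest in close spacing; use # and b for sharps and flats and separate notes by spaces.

F## A# D##

viio6/iii is a secondary leading-tone chord. The target iii is E# in C# major; the applied chord is rooted a semitone below, on D##.
Building a diminished triad on D## gives D##-F##-A#.
With the 6 figure the chord is in first inversion; from the bass F## upward in close position it reads F##-A#-D##.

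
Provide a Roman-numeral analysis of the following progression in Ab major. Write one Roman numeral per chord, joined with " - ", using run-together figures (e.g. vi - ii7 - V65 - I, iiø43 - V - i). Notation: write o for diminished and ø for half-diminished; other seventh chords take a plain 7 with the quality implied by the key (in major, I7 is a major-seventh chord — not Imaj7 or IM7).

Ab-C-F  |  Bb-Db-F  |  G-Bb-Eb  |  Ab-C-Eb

Ab-C-F: minor triad on F = scale degree 6 → vi6.
Bb-Db-F: minor triad on Bb = scale degree 2 → ii.
G-Bb-Eb has root Eb, degree 5 in Ab major, so V6.
Ab-C-Eb: root Ab is the tonic; major triad there is I.

vi6 - ii - V6 - I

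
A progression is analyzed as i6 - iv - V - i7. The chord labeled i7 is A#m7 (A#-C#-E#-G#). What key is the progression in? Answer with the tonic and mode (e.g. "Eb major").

A# minor

i7 is given as A#-C#-E#-G# — a minor seventh chord with root A#.
If A# is scale degree 1 and the mode makes that degree carry a minor seventh chord, the tonic is A# and the mode is minor.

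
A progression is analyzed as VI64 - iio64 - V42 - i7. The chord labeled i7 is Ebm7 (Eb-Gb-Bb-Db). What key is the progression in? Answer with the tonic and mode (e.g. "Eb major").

The chord Ebm7 is a minor seventh chord rooted on Eb; its label is i7.
If Eb is scale degree 1 and the mode makes that degree carry a minor seventh chord, the tonic is Eb and the mode is minor.

Eb minor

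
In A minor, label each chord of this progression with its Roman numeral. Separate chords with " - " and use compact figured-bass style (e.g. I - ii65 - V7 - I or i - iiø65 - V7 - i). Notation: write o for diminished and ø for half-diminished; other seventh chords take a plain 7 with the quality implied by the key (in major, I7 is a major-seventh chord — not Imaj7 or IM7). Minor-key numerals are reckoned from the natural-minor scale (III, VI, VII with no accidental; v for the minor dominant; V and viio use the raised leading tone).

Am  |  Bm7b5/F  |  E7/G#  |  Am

Am: minor triad on A = scale degree 1 → i.
Bm7b5/F: half-diminished seventh chord on B = scale degree 2 → iiø43.
E7/G# has root E, degree 5 in A minor, so V65.
Am: minor triad on A = scale degree 1 → i.

i - iiø43 - V65 - i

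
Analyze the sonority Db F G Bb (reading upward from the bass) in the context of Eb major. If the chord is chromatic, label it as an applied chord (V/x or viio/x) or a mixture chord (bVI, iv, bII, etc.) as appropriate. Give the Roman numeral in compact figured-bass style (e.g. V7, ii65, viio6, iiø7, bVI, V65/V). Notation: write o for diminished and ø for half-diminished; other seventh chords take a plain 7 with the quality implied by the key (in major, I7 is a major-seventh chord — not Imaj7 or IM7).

The pitches G-Bb-Db-F form a half-diminished seventh chord rooted on G.
G sits a half step below Ab (IV in Eb major); a diminished chord there is the applied leading-tone chord of IV.
With Db in the bass the chord is in second inversion, so the figured bass is 43.

viiø43/IV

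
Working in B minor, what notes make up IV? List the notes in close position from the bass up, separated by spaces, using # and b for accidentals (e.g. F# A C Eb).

E G# B

Scale degree 4 in B minor is E; here the chord built on it is altered to a major triad. IV is the major subdominant, borrowed from the parallel major.
So the chord is E-G#-B.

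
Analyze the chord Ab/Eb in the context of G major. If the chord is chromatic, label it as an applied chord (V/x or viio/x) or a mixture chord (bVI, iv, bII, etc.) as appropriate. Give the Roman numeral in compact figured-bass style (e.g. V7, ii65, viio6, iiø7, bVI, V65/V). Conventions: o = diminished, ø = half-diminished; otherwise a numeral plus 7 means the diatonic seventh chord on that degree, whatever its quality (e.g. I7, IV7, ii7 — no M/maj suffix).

Stacked in thirds the chord is Ab-C-Eb: a major triad on Ab.
Ab is the lowered second degree of G major (diatonic 2 would be A). This is the Neapolitan chord — a major triad on the lowered second degree.
With Eb in the bass the chord is in second inversion, so the figured bass is 64.

bII64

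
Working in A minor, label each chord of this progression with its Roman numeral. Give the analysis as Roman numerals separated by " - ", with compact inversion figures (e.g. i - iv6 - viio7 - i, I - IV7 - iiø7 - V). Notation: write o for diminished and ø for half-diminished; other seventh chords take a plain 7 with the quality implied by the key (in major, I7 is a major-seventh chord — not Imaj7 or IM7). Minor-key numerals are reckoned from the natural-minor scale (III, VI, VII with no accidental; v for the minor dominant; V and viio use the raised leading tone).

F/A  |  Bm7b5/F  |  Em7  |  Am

F/A: root F is the submediant; major triad there is VI6.
Bm7b5/F: half-diminished seventh chord on B = scale degree 2 → iiø43.
Em7: root E is the dominant; minor seventh chord there is v7.
Am has root A, degree 1 in A minor, so i.

VI6 - iiø43 - v7 - i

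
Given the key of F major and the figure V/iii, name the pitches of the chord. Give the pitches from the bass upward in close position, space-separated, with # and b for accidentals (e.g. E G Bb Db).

E G# B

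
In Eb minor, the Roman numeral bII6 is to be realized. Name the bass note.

Ab

bII in Eb minor has root Fb; the chord is Fb-Ab-Cb.
The figure 6 means first inversion — the third is in the bass.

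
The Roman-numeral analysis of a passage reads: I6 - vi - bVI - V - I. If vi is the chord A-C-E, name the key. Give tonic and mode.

C major

vi is given as A-C-E — a minor triad with root A.
vi on A implies A is the submediant; that puts the tonic at C, and the lowercase numeral fits major mode.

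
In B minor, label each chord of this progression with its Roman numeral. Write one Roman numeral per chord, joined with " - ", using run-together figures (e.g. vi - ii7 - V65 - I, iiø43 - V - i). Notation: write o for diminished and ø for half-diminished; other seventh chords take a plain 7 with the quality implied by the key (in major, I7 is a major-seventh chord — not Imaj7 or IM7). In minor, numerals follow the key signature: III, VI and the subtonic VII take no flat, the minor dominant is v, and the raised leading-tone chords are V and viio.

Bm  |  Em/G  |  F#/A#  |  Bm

i - iv6 - V6 - i

Bm: minor triad on B = scale degree 1 → i.
Em/G: minor triad on E = scale degree 4 → iv6.
F#/A#: major triad on F# = scale degree 5 → V6.
Bm has root B, degree 1 in B minor, so i.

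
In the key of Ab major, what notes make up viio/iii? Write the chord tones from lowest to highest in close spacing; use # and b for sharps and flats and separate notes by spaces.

viio/iii is a secondary leading-tone chord. The target iii is C in Ab major; the applied chord is rooted a semitone below, on B.
Building a diminished triad on B gives B-D-F.

B D F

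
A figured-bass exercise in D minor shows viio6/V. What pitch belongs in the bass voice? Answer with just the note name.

B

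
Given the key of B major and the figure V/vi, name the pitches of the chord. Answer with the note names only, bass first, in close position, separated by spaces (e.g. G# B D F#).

The slash means an applied dominant: we want the dominant of vi. In B major, vi is G# minor, and its dominant is built on D#.
Building a major triad on D# gives D#-F##-A#.

D# F## A#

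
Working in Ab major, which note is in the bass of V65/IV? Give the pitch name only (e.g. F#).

The applied chord V65/IV is rooted on Ab: Ab-C-Eb-Gb.
The figure 65 means first inversion — the third is in the bass.

C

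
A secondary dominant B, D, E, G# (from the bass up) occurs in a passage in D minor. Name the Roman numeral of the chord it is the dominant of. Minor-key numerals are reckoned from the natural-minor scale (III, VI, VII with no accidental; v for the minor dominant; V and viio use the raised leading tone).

V

The chord is a dominant seventh chord on E.
A dominant resolves down a perfect fifth: E → A. In D minor, A is scale degree 5, i.e. V.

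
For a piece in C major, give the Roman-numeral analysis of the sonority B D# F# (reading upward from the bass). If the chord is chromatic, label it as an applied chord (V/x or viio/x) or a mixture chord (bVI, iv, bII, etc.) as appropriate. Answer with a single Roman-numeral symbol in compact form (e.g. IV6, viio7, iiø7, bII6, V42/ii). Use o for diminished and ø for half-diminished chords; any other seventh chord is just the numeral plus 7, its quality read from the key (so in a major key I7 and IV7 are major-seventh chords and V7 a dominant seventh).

The pitches B-D#-F# form a major triad rooted on B.
B is not a diatonic chord root with this quality in C major, but it lies a perfect fifth above E (iii), so the chord functions as an applied dominant of iii.

V/iii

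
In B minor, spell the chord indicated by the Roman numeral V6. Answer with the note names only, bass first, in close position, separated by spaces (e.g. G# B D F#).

A# C# F#

In B minor, the fifth degree is F#. The dominant is major (leading tone raised), so V is a major triad.
Stacking thirds from F# gives F#-A#-C#.
With the 6 figure the chord is in first inversion; from the bass A# upward in close position it reads A#-C#-F#.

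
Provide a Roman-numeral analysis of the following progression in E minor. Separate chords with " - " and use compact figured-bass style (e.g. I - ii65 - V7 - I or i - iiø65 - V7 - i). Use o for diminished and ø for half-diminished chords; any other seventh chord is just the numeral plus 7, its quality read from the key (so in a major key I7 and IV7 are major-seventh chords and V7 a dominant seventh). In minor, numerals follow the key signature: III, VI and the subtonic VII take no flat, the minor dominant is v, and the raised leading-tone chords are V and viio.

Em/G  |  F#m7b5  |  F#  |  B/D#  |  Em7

i6 - iiø7 - V/V - V6 - i7

Em/G has root E, degree 1 in E minor, so i6.
F#m7b5: half-diminished seventh chord on F# = scale degree 2 → iiø7.
F#: a major triad on F#, the applied dominant of V → V/V.
B/D#: major triad on B = scale degree 5 → V6.
Em7: minor seventh chord on E = scale degree 1 → i7.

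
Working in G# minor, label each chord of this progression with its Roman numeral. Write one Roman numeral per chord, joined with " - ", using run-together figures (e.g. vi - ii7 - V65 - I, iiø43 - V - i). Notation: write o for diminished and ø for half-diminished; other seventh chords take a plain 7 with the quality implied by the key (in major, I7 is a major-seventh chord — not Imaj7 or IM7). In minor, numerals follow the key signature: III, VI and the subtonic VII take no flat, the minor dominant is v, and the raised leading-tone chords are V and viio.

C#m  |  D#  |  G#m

iv - V - i

C#m: minor triad on C# = scale degree 4 → iv.
D# has root D#, degree 5 in G# minor, so V.
G#m has root G#, degree 1 in G# minor, so i.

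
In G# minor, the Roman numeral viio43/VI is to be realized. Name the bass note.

A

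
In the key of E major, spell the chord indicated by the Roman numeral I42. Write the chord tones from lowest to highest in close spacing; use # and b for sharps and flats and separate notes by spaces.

D# E G# B

In E major, the tonic is E, and the diatonic chord built there is a major seventh chord.
That chord is spelled E-G#-B-D#.
With the 42 figure the chord is in third inversion; from the bass D# upward in close position it reads D#-E-G#-B.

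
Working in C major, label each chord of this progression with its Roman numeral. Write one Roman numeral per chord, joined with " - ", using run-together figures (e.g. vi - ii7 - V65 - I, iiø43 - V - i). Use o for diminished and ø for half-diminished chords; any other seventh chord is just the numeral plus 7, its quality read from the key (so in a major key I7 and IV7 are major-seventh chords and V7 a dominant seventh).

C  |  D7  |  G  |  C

C: root C is the tonic; major triad there is I.
D7: chromatic; D is V of V, so V7/V.
G: root G is the dominant; major triad there is V.
C: major triad on C = scale degree 1 → I.

I - V7/V - V - I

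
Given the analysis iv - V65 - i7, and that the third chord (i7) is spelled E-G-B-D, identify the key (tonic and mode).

E minor

The chord Em7 is a minor seventh chord rooted on E; its label is i7.
If E is scale degree 1 and the mode makes that degree carry a minor seventh chord, the tonic is E and the mode is minor.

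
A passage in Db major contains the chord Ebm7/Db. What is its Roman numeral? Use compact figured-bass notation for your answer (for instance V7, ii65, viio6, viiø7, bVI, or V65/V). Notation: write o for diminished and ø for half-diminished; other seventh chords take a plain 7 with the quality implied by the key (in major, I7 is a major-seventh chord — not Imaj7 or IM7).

ii42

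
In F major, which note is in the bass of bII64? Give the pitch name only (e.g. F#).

Db

bII in F major has root Gb; the chord is Gb-Bb-Db.
The figure 64 means second inversion — the fifth is in the bass.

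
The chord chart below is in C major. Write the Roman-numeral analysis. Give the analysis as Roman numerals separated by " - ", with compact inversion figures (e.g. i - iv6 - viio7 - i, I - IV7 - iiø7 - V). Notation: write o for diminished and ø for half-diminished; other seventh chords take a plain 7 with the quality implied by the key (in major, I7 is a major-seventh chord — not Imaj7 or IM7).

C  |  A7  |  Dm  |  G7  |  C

C: root C is the tonic; major triad there is I.
A7: a dominant seventh chord on A, the applied dominant of ii → V7/ii.
Dm: minor triad on D = scale degree 2 → ii.
G7 has root G, degree 5 in C major, so V7.
C: root C is the tonic; major triad there is I.

I - V7/ii - ii - V7 - I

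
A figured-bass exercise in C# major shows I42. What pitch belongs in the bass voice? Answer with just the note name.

I in C# major has root C#; the chord is C#-E#-G#-B#.
The figure 42 means third inversion — the seventh is in the bass.

B#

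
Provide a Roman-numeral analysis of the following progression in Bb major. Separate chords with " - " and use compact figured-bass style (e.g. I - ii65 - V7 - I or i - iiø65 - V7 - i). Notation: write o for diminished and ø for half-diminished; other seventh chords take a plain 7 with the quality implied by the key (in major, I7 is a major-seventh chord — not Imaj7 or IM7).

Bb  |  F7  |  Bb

I - V7 - I

Bb: root Bb is the tonic; major triad there is I.
F7: root F is the dominant; dominant seventh chord there is V7.
Bb: root Bb is the tonic; major triad there is I.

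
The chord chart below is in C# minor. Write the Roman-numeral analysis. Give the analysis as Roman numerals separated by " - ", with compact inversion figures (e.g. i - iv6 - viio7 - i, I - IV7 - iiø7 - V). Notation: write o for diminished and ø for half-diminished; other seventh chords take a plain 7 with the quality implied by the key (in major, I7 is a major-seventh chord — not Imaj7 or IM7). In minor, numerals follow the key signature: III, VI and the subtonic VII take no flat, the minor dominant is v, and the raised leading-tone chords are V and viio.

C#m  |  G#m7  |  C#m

C#m: root C# is the tonic; minor triad there is i.
G#m7: root G# is the dominant; minor seventh chord there is v7.
C#m has root C#, degree 1 in C# minor, so i.

i - v7 - i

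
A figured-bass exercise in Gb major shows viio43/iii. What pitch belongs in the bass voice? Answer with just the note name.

Eb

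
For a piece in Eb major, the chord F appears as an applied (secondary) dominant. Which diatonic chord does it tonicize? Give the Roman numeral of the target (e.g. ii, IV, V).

V

The chord is a major triad on F.
A dominant resolves down a perfect fifth: F → Bb. In Eb major, Bb is scale degree 5, i.e. V.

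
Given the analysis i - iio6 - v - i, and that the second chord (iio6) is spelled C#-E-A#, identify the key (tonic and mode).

G# minor

iio6 is given as C#-E-A# — a diminished triad with root A#.
iio6 on A# implies A# is the supertonic; that puts the tonic at G#, and the lowercase numeral fits minor mode.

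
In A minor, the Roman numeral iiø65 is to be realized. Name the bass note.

D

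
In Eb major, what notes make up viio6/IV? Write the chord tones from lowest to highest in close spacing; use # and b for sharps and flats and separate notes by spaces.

Bb Db G

The slash marks an applied leading-tone chord: viio of IV. In Eb major, IV is Ab, so the leading tone to it is G, a half step below.
Building a diminished triad on G gives G-Bb-Db.
The figured bass 6 indicates first inversion, placing the third (Bb) in the bass: Bb-Db-G.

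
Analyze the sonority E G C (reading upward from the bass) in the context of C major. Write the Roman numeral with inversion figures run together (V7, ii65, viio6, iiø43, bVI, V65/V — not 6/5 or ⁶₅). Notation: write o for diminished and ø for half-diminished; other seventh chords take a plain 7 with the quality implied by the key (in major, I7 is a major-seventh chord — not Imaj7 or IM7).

I6

The pitches C-E-G form a major triad rooted on C.
C is scale degree 1 in C major, and a major triad on that degree is written I.
With E in the bass the chord is in first inversion, so the figured bass is 6.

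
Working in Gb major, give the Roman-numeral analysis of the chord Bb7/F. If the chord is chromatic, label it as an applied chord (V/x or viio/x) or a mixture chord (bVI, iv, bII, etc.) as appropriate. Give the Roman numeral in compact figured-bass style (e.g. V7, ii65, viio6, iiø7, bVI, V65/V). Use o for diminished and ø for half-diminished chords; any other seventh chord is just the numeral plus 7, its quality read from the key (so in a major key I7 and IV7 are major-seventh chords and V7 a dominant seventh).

V43/vi

The pitches Bb-D-F-Ab form a dominant seventh chord rooted on Bb.
Bb is not a diatonic chord root with this quality in Gb major, but it lies a perfect fifth above Eb (vi), so the chord functions as an applied dominant of vi.
With F in the bass the chord is in second inversion, so the figured bass is 43.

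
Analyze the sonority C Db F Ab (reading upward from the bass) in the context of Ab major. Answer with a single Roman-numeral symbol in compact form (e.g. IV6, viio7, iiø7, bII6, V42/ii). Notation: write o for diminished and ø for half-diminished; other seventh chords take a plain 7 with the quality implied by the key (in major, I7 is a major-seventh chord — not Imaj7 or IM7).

IV42

The pitches Db-F-Ab-C form a major seventh chord rooted on Db.
Db is scale degree 4 in Ab major, and a major seventh chord on that degree is written IV7.
With C in the bass the chord is in third inversion, so the figured bass is 42.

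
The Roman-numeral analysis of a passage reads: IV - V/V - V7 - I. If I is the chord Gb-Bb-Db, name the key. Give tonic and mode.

The chord Gb is a major triad rooted on Gb; its label is I.
If Gb is scale degree 1 and the mode makes that degree carry a major triad, the tonic is Gb and the mode is major.

Gb major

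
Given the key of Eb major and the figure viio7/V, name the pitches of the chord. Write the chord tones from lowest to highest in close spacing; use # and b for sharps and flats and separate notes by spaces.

A C Eb Gb

viio7/V is a secondary leading-tone chord. The target V is Bb in Eb major; the applied chord is rooted a semitone below, on A.
Building a fully diminished seventh chord on A gives A-C-Eb-Gb.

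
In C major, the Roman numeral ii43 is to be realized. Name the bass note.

ii in C major has root D; the chord is D-F-A-C.
The figure 43 means second inversion — the fifth is in the bass.

A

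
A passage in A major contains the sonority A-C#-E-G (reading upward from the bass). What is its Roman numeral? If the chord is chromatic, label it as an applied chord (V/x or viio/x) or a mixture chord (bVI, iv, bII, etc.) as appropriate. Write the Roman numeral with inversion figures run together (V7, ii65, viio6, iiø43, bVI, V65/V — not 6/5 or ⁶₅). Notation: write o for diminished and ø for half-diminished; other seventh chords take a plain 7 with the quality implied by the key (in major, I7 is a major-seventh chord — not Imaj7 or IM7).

Stacked in thirds the chord is A-C#-E-G: a dominant seventh chord on A.
A is not a diatonic chord root with this quality in A major, but it lies a perfect fifth above D (IV), so the chord functions as an applied dominant of IV.

V7/IV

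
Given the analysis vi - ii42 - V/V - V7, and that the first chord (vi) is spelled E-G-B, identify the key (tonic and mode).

The chord Em is a minor triad rooted on E; its label is vi.
If E is scale degree 6 and the mode makes that degree carry a minor triad, the tonic is G and the mode is major.

G major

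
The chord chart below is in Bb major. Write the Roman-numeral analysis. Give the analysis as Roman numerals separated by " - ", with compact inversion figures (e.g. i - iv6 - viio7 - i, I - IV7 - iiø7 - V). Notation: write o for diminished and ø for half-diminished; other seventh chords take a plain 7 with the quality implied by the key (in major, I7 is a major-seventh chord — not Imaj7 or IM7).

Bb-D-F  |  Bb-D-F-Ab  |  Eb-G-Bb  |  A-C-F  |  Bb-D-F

I - V7/IV - IV - V6 - I

Bb-D-F: major triad on Bb = scale degree 1 → I.
Bb-D-F-Ab is the secondary dominant of IV (dominant seventh chord on Bb): V7/IV.
Eb-G-Bb: root Eb is the subdominant; major triad there is IV.
A-C-F: root F is the dominant; major triad there is V6.
Bb-D-F: root Bb is the tonic; major triad there is I.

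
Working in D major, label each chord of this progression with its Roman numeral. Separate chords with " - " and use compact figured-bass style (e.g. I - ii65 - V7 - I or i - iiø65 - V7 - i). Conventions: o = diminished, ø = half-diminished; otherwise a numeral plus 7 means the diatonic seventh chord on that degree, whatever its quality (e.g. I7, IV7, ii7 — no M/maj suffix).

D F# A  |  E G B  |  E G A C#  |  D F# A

I - ii - V43 - I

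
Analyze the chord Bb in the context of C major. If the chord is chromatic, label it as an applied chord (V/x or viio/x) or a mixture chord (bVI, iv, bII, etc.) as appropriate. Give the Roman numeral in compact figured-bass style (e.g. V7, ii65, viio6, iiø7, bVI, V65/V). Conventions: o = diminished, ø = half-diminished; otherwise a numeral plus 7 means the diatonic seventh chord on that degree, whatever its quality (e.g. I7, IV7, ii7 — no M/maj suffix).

Stacked in thirds the chord is Bb-D-F: a major triad on Bb.
Bb is the lowered seventh degree of C major (diatonic 7 would be B). This is a major triad on the lowered seventh degree (the subtonic), borrowed from the parallel minor.

bVII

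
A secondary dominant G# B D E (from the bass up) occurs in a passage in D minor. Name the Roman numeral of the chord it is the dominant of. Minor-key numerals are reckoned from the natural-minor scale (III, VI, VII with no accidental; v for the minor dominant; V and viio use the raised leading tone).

The chord is a dominant seventh chord on E.
A dominant resolves down a perfect fifth: E → A. In D minor, A is scale degree 5, i.e. V.

V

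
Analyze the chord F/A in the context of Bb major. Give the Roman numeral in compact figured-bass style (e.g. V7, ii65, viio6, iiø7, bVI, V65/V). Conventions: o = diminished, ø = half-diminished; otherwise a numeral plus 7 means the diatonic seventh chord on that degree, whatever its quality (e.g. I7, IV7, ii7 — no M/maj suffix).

V6

The pitches F-A-C form a major triad rooted on F.
F is scale degree 5 in Bb major, and a major triad on that degree is written V.
With A in the bass the chord is in first inversion, so the figured bass is 6.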